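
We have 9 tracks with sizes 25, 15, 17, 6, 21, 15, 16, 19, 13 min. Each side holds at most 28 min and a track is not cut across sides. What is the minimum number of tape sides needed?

7

Total = 25 + 21 + 19 + 17 + 16 + 15 + 15 + 13 + 6 = 147 min.
Lower bound: ⌈147/28⌉ = 6 tape sides.
Also, 7 tracks each exceed 14 min, and no two of those can share a side, so at least 7 tape sides are needed.
A packing using 7 tape sides:
  side 1: 25 = 25
  side 2: 21 + 6 = 27
  side 3: 19 = 19
  side 4: 17 = 17
  side 5: 16 = 16
  side 6: 15 + 13 = 28
  side 7: 15 = 15
This matches the lower bound, so 7 is optimal.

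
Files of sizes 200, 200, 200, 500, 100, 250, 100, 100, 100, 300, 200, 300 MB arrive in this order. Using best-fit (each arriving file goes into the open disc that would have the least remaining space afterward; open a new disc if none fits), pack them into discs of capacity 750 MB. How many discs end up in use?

  200 → disc 1 (new)  [load 200/750]
  200 → disc 1  [load 400/750]
  200 → disc 1  [load 600/750]
  500 → disc 2 (new)  [load 500/750]
  100 → disc 1  [load 700/750]
  250 → disc 2  [load 750/750]
  100 → disc 3 (new)  [load 100/750]
  100 → disc 3  [load 200/750]
  100 → disc 3  [load 300/750]
  300 → disc 3  [load 600/750]
  200 → disc 4 (new)  [load 200/750]
  300 → disc 4  [load 500/750]
4 discs opened.

4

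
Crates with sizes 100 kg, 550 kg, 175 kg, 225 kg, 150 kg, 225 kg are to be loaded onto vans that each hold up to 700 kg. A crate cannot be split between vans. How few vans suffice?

3

Total = 550 + 225 + 225 + 175 + 150 + 100 = 1425 kg.
Lower bound: ⌈1425/700⌉ = 3 vans.
A packing using 3 vans:
  van 1: 550 + 150 = 700
  van 2: 225 + 225 + 175 = 625
  van 3: 100 = 100
This matches the lower bound, so 3 is optimal.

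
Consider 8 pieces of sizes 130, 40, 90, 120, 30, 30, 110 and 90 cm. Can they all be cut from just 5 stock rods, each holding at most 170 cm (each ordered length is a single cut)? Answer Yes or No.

Yes

A valid assignment using 5 stock rods:
  stock rod 1: 130 + 40 = 170
  stock rod 2: 120 + 30 = 150
  stock rod 3: 110 + 30 = 140
  stock rod 4: 90 = 90
  stock rod 5: 90 = 90
Every load is within 170 cm, so 5 stock rods suffice.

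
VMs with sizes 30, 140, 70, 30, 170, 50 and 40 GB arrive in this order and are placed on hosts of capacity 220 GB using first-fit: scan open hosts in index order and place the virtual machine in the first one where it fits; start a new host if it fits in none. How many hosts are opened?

3

  30 → host 1 (new)  [load 30/220]
  140 → host 1  [load 170/220]
  70 → host 2 (new)  [load 70/220]
  30 → host 1  [load 200/220]
  170 → host 3 (new)  [load 170/220]
  50 → host 2  [load 120/220]
  40 → host 2  [load 160/220]
3 hosts opened.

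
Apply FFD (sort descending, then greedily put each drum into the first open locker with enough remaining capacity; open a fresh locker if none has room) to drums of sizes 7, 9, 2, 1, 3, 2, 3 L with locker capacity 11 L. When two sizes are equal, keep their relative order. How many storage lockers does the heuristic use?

Sorted descending: 9, 7, 3, 3, 2, 2, 1.
  9 → locker 1 (new)  [load 9/11]
  7 → locker 2 (new)  [load 7/11]
  3 → locker 2  [load 10/11]
  3 → locker 3 (new)  [load 3/11]
  2 → locker 1  [load 11/11]
  2 → locker 3  [load 5/11]
  1 → locker 2  [load 11/11]
3 storage lockers opened.

3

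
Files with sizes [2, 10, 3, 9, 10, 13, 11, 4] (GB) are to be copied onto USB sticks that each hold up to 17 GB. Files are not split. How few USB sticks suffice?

Total = 13 + 11 + 10 + 10 + 9 + 4 + 3 + 2 = 62 GB.
Lower bound: ⌈62/17⌉ = 4 USB sticks.
Also, 5 files each exceed 17/2 GB, and no two of those can share a USB stick, so at least 5 USB sticks are needed.
A packing using 5 USB sticks:
  USB stick 1: 13 + 4 = 17
  USB stick 2: 11 + 3 + 2 = 16
  USB stick 3: 10 = 10
  USB stick 4: 10 = 10
  USB stick 5: 9 = 9
This matches the lower bound, so 5 is optimal.

5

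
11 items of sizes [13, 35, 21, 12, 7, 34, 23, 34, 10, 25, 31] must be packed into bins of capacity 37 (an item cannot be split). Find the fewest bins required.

Total = 35 + 34 + 34 + 31 + 25 + 23 + 21 + 13 + 12 + 10 + 7 = 245.
Lower bound: ⌈245/37⌉ = 7 bins.
A packing using 8 bins:
  bin 1: 35 = 35
  bin 2: 34 = 34
  bin 3: 34 = 34
  bin 4: 31 = 31
  bin 5: 25 + 12 = 37
  bin 6: 23 + 13 = 36
  bin 7: 21 + 10 = 31
  bin 8: 7 = 7
No arrangement into 7 bins stays within capacity, so 8 is optimal.

8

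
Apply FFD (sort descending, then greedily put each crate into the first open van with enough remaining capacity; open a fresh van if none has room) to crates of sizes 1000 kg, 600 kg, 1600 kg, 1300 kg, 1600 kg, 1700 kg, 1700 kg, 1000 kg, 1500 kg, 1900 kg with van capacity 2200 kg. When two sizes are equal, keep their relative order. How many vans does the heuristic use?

8

Sorted descending: 1900, 1700, 1700, 1600, 1600, 1500, 1300, 1000, 1000, 600.
  1900 → van 1 (new)  [load 1900/2200]
  1700 → van 2 (new)  [load 1700/2200]
  1700 → van 3 (new)  [load 1700/2200]
  1600 → van 4 (new)  [load 1600/2200]
  1600 → van 5 (new)  [load 1600/2200]
  1500 → van 6 (new)  [load 1500/2200]
  1300 → van 7 (new)  [load 1300/2200]
  1000 → van 8 (new)  [load 1000/2200]
  1000 → van 8  [load 2000/2200]
  600 → van 4  [load 2200/2200]
8 vans opened.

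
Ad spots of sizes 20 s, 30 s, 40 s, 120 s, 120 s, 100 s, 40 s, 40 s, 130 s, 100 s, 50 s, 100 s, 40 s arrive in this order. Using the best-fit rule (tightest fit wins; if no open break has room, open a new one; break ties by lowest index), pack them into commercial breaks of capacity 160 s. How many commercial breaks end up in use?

7

  20 → break 1 (new)  [load 20/160]
  30 → break 1  [load 50/160]
  40 → break 1  [load 90/160]
  120 → break 2 (new)  [load 120/160]
  120 → break 3 (new)  [load 120/160]
  100 → break 4 (new)  [load 100/160]
  40 → break 2  [load 160/160]
  40 → break 3  [load 160/160]
  130 → break 5 (new)  [load 130/160]
  100 → break 6 (new)  [load 100/160]
  50 → break 4  [load 150/160]
  100 → break 7 (new)  [load 100/160]
  40 → break 6  [load 140/160]
7 commercial breaks opened.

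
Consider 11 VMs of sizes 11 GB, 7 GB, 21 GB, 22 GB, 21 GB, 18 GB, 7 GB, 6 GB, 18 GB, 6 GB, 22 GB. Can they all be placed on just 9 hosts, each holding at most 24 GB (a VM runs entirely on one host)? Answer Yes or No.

A valid assignment using 8 hosts:
  host 1: 22 = 22
  host 2: 22 = 22
  host 3: 21 = 21
  host 4: 21 = 21
  host 5: 18 + 6 = 24
  host 6: 18 + 6 = 24
  host 7: 11 + 7 = 18
  host 8: 7 = 7
That uses only 8 ≤ 9, so 9 hosts are enough.

Yes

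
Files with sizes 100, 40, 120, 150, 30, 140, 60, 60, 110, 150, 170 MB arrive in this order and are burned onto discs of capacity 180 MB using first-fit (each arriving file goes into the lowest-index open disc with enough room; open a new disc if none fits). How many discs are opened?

  100 → disc 1 (new)  [load 100/180]
  40 → disc 1  [load 140/180]
  120 → disc 2 (new)  [load 120/180]
  150 → disc 3 (new)  [load 150/180]
  30 → disc 1  [load 170/180]
  140 → disc 4 (new)  [load 140/180]
  60 → disc 2  [load 180/180]
  60 → disc 5 (new)  [load 60/180]
  110 → disc 5  [load 170/180]
  150 → disc 6 (new)  [load 150/180]
  170 → disc 7 (new)  [load 170/180]
7 discs opened.

7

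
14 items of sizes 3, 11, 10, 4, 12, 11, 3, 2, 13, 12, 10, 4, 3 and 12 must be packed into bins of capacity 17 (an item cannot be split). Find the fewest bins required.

8

Total = 13 + 12 + 12 + 12 + 11 + 11 + 10 + 10 + 4 + 4 + 3 + 3 + 3 + 2 = 110.
Lower bound: ⌈110/17⌉ = 7 bins.
Also, 8 items each exceed 17/2, and no two of those can share a bin, so at least 8 bins are needed.
A packing using 8 bins:
  bin 1: 13 + 4 = 17
  bin 2: 12 + 4 = 16
  bin 3: 12 + 3 + 2 = 17
  bin 4: 12 + 3 = 15
  bin 5: 11 + 3 = 14
  bin 6: 11 = 11
  bin 7: 10 = 10
  bin 8: 10 = 10
This matches the lower bound, so 8 is optimal.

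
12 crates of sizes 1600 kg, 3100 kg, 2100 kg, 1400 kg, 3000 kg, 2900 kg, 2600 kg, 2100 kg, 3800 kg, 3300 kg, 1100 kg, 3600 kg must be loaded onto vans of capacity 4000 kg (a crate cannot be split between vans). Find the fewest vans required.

9

Total = 3800 + 3600 + 3300 + 3100 + 3000 + 2900 + 2600 + 2100 + 2100 + 1600 + 1400 + 1100 = 30600 kg.
Lower bound: ⌈30600/4000⌉ = 8 vans.
Also, 9 crates each exceed 2000 kg, and no two of those can share a van, so at least 9 vans are needed.
A packing using 9 vans:
  van 1: 3800 = 3800
  van 2: 3600 = 3600
  van 3: 3300 = 3300
  van 4: 3100 = 3100
  van 5: 3000 = 3000
  van 6: 2900 + 1100 = 4000
  van 7: 2600 + 1400 = 4000
  van 8: 2100 + 1600 = 3700
  van 9: 2100 = 2100
This matches the lower bound, so 9 is optimal.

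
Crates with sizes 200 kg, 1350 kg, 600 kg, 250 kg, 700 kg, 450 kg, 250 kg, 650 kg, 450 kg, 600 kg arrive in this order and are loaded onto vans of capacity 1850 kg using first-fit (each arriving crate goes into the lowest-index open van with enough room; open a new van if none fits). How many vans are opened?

  200 → van 1 (new)  [load 200/1850]
  1350 → van 1  [load 1550/1850]
  600 → van 2 (new)  [load 600/1850]
  250 → van 1  [load 1800/1850]
  700 → van 2  [load 1300/1850]
  450 → van 2  [load 1750/1850]
  250 → van 3 (new)  [load 250/1850]
  650 → van 3  [load 900/1850]
  450 → van 3  [load 1350/1850]
  600 → van 4 (new)  [load 600/1850]
4 vans opened.

4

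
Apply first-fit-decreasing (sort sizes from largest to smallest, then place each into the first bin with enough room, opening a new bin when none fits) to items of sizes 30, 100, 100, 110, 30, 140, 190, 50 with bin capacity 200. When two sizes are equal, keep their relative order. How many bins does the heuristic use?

Sorted descending: 190, 140, 110, 100, 100, 50, 30, 30.
  190 → bin 1 (new)  [load 190/200]
  140 → bin 2 (new)  [load 140/200]
  110 → bin 3 (new)  [load 110/200]
  100 → bin 4 (new)  [load 100/200]
  100 → bin 4  [load 200/200]
  50 → bin 2  [load 190/200]
  30 → bin 3  [load 140/200]
  30 → bin 3  [load 170/200]
4 bins opened.

4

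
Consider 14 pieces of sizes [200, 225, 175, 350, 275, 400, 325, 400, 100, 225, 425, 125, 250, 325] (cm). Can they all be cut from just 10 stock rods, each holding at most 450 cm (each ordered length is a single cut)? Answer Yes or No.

A valid assignment using 9 stock rods:
  stock rod 1: 425 = 425
  stock rod 2: 400 = 400
  stock rod 3: 400 = 400
  stock rod 4: 350 + 100 = 450
  stock rod 5: 325 + 125 = 450
  stock rod 6: 325 = 325
  stock rod 7: 275 + 175 = 450
  stock rod 8: 250 + 200 = 450
  stock rod 9: 225 + 225 = 450
That uses only 9 ≤ 10, so 10 stock rods are enough.

Yes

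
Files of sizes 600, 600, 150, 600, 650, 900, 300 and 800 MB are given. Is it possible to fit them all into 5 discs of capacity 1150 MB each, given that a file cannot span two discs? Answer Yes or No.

Total = 4600 MB; ⌈4600/1150⌉ = 4.
6 files each exceed half the capacity and cannot share a disc, forcing at least 6 discs.
At least 6 discs are required, but only 5 are allowed.

No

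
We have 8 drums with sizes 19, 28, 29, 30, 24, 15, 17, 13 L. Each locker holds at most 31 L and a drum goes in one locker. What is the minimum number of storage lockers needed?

7

Total = 30 + 29 + 28 + 24 + 19 + 17 + 15 + 13 = 175 L.
Lower bound: ⌈175/31⌉ = 6 storage lockers.
A packing using 7 storage lockers:
  locker 1: 30 = 30
  locker 2: 29 = 29
  locker 3: 28 = 28
  locker 4: 24 = 24
  locker 5: 19 = 19
  locker 6: 17 + 13 = 30
  locker 7: 15 = 15
No arrangement into 6 storage lockers stays within capacity, so 7 is optimal.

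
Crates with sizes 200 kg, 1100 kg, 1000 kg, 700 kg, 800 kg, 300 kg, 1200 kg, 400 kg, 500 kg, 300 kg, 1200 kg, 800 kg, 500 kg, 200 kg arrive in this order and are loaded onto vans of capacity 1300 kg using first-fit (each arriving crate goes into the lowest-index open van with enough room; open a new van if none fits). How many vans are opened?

  200 → van 1 (new)  [load 200/1300]
  1100 → van 1  [load 1300/1300]
  1000 → van 2 (new)  [load 1000/1300]
  700 → van 3 (new)  [load 700/1300]
  800 → van 4 (new)  [load 800/1300]
  300 → van 2  [load 1300/1300]
  1200 → van 5 (new)  [load 1200/1300]
  400 → van 3  [load 1100/1300]
  500 → van 4  [load 1300/1300]
  300 → van 6 (new)  [load 300/1300]
  1200 → van 7 (new)  [load 1200/1300]
  800 → van 6  [load 1100/1300]
  500 → van 8 (new)  [load 500/1300]
  200 → van 3  [load 1300/1300]
8 vans opened.

8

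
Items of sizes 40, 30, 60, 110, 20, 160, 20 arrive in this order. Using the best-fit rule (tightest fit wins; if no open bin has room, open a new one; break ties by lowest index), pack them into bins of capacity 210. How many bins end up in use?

3

  40 → bin 1 (new)  [load 40/210]
  30 → bin 1  [load 70/210]
  60 → bin 1  [load 130/210]
  110 → bin 2 (new)  [load 110/210]
  20 → bin 1  [load 150/210]
  160 → bin 3 (new)  [load 160/210]
  20 → bin 3  [load 180/210]
3 bins opened.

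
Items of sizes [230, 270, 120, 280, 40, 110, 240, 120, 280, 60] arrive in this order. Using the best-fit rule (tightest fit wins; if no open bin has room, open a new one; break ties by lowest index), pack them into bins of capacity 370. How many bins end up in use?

6

  230 → bin 1 (new)  [load 230/370]
  270 → bin 2 (new)  [load 270/370]
  120 → bin 1  [load 350/370]
  280 → bin 3 (new)  [load 280/370]
  40 → bin 3  [load 320/370]
  110 → bin 4 (new)  [load 110/370]
  240 → bin 4  [load 350/370]
  120 → bin 5 (new)  [load 120/370]
  280 → bin 6 (new)  [load 280/370]
  60 → bin 6  [load 340/370]
6 bins opened.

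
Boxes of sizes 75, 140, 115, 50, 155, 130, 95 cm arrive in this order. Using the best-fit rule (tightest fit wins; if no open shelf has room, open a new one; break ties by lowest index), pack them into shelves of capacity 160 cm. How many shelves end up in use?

6

  75 → shelf 1 (new)  [load 75/160]
  140 → shelf 2 (new)  [load 140/160]
  115 → shelf 3 (new)  [load 115/160]
  50 → shelf 1  [load 125/160]
  155 → shelf 4 (new)  [load 155/160]
  130 → shelf 5 (new)  [load 130/160]
  95 → shelf 6 (new)  [load 95/160]
6 shelves opened.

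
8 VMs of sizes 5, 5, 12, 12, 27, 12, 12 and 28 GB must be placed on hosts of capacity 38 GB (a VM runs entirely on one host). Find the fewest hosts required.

Total = 28 + 27 + 12 + 12 + 12 + 12 + 5 + 5 = 113 GB.
Lower bound: ⌈113/38⌉ = 3 hosts.
A packing using 4 hosts:
  host 1: 28 + 5 + 5 = 38
  host 2: 27 = 27
  host 3: 12 + 12 + 12 = 36
  host 4: 12 = 12
No arrangement into 3 hosts stays within capacity, so 4 is optimal.

4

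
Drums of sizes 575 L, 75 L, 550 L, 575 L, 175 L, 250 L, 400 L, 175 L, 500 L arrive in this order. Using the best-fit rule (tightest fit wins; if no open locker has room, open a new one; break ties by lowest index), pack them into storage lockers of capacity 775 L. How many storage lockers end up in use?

  575 → locker 1 (new)  [load 575/775]
  75 → locker 1  [load 650/775]
  550 → locker 2 (new)  [load 550/775]
  575 → locker 3 (new)  [load 575/775]
  175 → locker 3  [load 750/775]
  250 → locker 4 (new)  [load 250/775]
  400 → locker 4  [load 650/775]
  175 → locker 2  [load 725/775]
  500 → locker 5 (new)  [load 500/775]
5 storage lockers opened.

5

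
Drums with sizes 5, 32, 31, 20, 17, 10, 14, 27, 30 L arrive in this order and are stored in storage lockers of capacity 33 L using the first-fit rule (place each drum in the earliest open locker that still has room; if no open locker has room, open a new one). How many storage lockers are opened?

  5 → locker 1 (new)  [load 5/33]
  32 → locker 2 (new)  [load 32/33]
  31 → locker 3 (new)  [load 31/33]
  20 → locker 1  [load 25/33]
  17 → locker 4 (new)  [load 17/33]
  10 → locker 4  [load 27/33]
  14 → locker 5 (new)  [load 14/33]
  27 → locker 6 (new)  [load 27/33]
  30 → locker 7 (new)  [load 30/33]
7 storage lockers opened.

7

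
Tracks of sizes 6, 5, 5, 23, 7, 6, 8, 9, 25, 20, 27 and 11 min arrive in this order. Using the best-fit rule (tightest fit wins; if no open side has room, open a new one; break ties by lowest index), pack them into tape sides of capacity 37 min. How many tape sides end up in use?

5

  6 → side 1 (new)  [load 6/37]
  5 → side 1  [load 11/37]
  5 → side 1  [load 16/37]
  23 → side 2 (new)  [load 23/37]
  7 → side 2  [load 30/37]
  6 → side 2  [load 36/37]
  8 → side 1  [load 24/37]
  9 → side 1  [load 33/37]
  25 → side 3 (new)  [load 25/37]
  20 → side 4 (new)  [load 20/37]
  27 → side 5 (new)  [load 27/37]
  11 → side 3  [load 36/37]
5 tape sides opened.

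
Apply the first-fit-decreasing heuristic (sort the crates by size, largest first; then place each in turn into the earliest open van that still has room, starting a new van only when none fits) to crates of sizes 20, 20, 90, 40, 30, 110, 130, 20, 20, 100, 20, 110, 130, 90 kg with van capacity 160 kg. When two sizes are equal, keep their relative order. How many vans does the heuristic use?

Sorted descending: 130, 130, 110, 110, 100, 90, 90, 40, 30, 20, 20, 20, 20, 20.
  130 → van 1 (new)  [load 130/160]
  130 → van 2 (new)  [load 130/160]
  110 → van 3 (new)  [load 110/160]
  110 → van 4 (new)  [load 110/160]
  100 → van 5 (new)  [load 100/160]
  90 → van 6 (new)  [load 90/160]
  90 → van 7 (new)  [load 90/160]
  40 → van 3  [load 150/160]
  30 → van 1  [load 160/160]
  20 → van 2  [load 150/160]
  20 → van 4  [load 130/160]
  20 → van 4  [load 150/160]
  20 → van 5  [load 120/160]
  20 → van 5  [load 140/160]
7 vans opened.

7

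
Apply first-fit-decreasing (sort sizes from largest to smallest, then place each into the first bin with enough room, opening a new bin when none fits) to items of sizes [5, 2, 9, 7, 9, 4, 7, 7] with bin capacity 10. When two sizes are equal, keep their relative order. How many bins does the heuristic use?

Sorted descending: 9, 9, 7, 7, 7, 5, 4, 2.
  9 → bin 1 (new)  [load 9/10]
  9 → bin 2 (new)  [load 9/10]
  7 → bin 3 (new)  [load 7/10]
  7 → bin 4 (new)  [load 7/10]
  7 → bin 5 (new)  [load 7/10]
  5 → bin 6 (new)  [load 5/10]
  4 → bin 6  [load 9/10]
  2 → bin 3  [load 9/10]
6 bins opened.

6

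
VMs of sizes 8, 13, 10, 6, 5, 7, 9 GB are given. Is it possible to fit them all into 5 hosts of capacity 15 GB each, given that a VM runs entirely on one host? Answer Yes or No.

Yes

A valid assignment using 4 hosts:
  host 1: 13 = 13
  host 2: 10 + 5 = 15
  host 3: 9 + 6 = 15
  host 4: 8 + 7 = 15
That uses only 4 ≤ 5, so 5 hosts are enough.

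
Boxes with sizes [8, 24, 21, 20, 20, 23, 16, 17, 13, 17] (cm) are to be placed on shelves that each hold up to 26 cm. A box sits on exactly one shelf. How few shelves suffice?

9

Total = 24 + 23 + 21 + 20 + 20 + 17 + 17 + 16 + 13 + 8 = 179 cm.
Lower bound: ⌈179/26⌉ = 7 shelves.
Also, 8 boxes each exceed 13 cm, and no two of those can share a shelf, so at least 8 shelves are needed.
A packing using 9 shelves:
  shelf 1: 24 = 24
  shelf 2: 23 = 23
  shelf 3: 21 = 21
  shelf 4: 20 = 20
  shelf 5: 20 = 20
  shelf 6: 17 + 8 = 25
  shelf 7: 17 = 17
  shelf 8: 16 = 16
  shelf 9: 13 = 13
No arrangement into 8 shelves stays within capacity, so 9 is optimal.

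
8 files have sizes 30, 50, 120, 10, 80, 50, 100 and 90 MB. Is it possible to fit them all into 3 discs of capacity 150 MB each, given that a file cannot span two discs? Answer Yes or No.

No

Total = 530 MB; ⌈530/150⌉ = 4.
At least 4 discs are required, but only 3 are allowed.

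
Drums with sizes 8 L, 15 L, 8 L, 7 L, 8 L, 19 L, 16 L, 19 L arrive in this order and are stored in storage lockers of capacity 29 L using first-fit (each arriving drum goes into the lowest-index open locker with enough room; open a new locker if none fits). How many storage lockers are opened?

  8 → locker 1 (new)  [load 8/29]
  15 → locker 1  [load 23/29]
  8 → locker 2 (new)  [load 8/29]
  7 → locker 2  [load 15/29]
  8 → locker 2  [load 23/29]
  19 → locker 3 (new)  [load 19/29]
  16 → locker 4 (new)  [load 16/29]
  19 → locker 5 (new)  [load 19/29]
5 storage lockers opened.

5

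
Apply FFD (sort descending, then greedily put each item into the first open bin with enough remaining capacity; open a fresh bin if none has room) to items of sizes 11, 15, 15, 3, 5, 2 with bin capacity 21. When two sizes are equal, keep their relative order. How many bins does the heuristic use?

Sorted descending: 15, 15, 11, 5, 3, 2.
  15 → bin 1 (new)  [load 15/21]
  15 → bin 2 (new)  [load 15/21]
  11 → bin 3 (new)  [load 11/21]
  5 → bin 1  [load 20/21]
  3 → bin 2  [load 18/21]
  2 → bin 2  [load 20/21]
3 bins opened.

3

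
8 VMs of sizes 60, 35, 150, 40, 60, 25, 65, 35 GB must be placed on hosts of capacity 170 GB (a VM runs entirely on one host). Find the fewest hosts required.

3

Total = 150 + 65 + 60 + 60 + 40 + 35 + 35 + 25 = 470 GB.
Lower bound: ⌈470/170⌉ = 3 hosts.
A packing using 3 hosts:
  host 1: 150 = 150
  host 2: 65 + 60 + 40 = 165
  host 3: 60 + 35 + 35 + 25 = 155
This matches the lower bound, so 3 is optimal.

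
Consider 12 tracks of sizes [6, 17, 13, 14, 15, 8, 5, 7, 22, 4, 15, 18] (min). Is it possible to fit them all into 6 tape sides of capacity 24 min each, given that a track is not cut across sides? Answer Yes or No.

Total = 144 min; ⌈144/24⌉ = 6.
7 tracks each exceed half the capacity and cannot share a side, forcing at least 7 tape sides.
At least 7 tape sides are required, but only 6 are allowed.

No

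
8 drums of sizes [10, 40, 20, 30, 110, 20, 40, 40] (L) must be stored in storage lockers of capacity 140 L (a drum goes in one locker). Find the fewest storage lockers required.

3

Total = 110 + 40 + 40 + 40 + 30 + 20 + 20 + 10 = 310 L.
Lower bound: ⌈310/140⌉ = 3 storage lockers.
A packing using 3 storage lockers:
  locker 1: 110 + 30 = 140
  locker 2: 40 + 40 + 40 + 20 = 140
  locker 3: 20 + 10 = 30
This matches the lower bound, so 3 is optimal.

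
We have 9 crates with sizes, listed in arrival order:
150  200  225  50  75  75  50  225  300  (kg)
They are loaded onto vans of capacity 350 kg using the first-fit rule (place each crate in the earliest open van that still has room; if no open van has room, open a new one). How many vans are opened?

4

  150 → van 1 (new)  [load 150/350]
  200 → van 1  [load 350/350]
  225 → van 2 (new)  [load 225/350]
  50 → van 2  [load 275/350]
  75 → van 2  [load 350/350]
  75 → van 3 (new)  [load 75/350]
  50 → van 3  [load 125/350]
  225 → van 3  [load 350/350]
  300 → van 4 (new)  [load 300/350]
4 vans opened.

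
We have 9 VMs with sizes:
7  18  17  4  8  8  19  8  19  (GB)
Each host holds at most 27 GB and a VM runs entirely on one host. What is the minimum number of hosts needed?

5

Total = 19 + 19 + 18 + 17 + 8 + 8 + 8 + 7 + 4 = 108 GB.
Lower bound: ⌈108/27⌉ = 4 hosts.
A packing using 5 hosts:
  host 1: 19 + 8 = 27
  host 2: 19 + 8 = 27
  host 3: 18 + 8 = 26
  host 4: 17 + 7 = 24
  host 5: 4 = 4
No arrangement into 4 hosts stays within capacity, so 5 is optimal.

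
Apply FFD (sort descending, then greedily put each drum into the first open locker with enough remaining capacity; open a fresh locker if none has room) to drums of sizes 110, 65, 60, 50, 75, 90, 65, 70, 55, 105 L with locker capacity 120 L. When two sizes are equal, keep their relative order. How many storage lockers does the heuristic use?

8

Sorted descending: 110, 105, 90, 75, 70, 65, 65, 60, 55, 50.
  110 → locker 1 (new)  [load 110/120]
  105 → locker 2 (new)  [load 105/120]
  90 → locker 3 (new)  [load 90/120]
  75 → locker 4 (new)  [load 75/120]
  70 → locker 5 (new)  [load 70/120]
  65 → locker 6 (new)  [load 65/120]
  65 → locker 7 (new)  [load 65/120]
  60 → locker 8 (new)  [load 60/120]
  55 → locker 6  [load 120/120]
  50 → locker 5  [load 120/120]
8 storage lockers opened.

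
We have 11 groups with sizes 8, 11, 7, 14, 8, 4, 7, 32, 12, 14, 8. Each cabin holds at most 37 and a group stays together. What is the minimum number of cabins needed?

4

Total = 32 + 14 + 14 + 12 + 11 + 8 + 8 + 8 + 7 + 7 + 4 = 125.
Lower bound: ⌈125/37⌉ = 4 cabins.
A packing using 4 cabins:
  cabin 1: 32 + 4 = 36
  cabin 2: 14 + 14 + 8 = 36
  cabin 3: 12 + 11 + 8 = 31
  cabin 4: 8 + 7 + 7 = 22
This matches the lower bound, so 4 is optimal.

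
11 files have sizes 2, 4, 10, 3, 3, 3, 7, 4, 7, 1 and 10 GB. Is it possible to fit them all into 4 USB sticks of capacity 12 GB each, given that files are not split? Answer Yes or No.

Total = 54 GB; ⌈54/12⌉ = 5.
At least 5 USB sticks are required, but only 4 are allowed.

No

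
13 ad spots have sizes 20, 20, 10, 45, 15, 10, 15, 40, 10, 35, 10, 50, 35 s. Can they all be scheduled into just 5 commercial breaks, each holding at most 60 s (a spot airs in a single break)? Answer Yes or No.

Total = 315 s; ⌈315/60⌉ = 6.
At least 6 commercial breaks are required, but only 5 are allowed.

No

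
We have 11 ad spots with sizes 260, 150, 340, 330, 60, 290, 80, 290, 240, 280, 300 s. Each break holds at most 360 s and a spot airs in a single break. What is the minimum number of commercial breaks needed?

9

Total = 340 + 330 + 300 + 290 + 290 + 280 + 260 + 240 + 150 + 80 + 60 = 2620 s.
Lower bound: ⌈2620/360⌉ = 8 commercial breaks.
A packing using 9 commercial breaks:
  break 1: 340 = 340
  break 2: 330 = 330
  break 3: 300 + 60 = 360
  break 4: 290 = 290
  break 5: 290 = 290
  break 6: 280 + 80 = 360
  break 7: 260 = 260
  break 8: 240 = 240
  break 9: 150 = 150
No arrangement into 8 commercial breaks stays within capacity, so 9 is optimal.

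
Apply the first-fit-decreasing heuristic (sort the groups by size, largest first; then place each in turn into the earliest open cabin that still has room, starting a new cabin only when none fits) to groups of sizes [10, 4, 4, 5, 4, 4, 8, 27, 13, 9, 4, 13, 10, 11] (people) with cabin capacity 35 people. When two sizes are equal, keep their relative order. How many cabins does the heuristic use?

4

Sorted descending: 27, 13, 13, 11, 10, 10, 9, 8, 5, 4, 4, 4, 4, 4.
  27 → cabin 1 (new)  [load 27/35]
  13 → cabin 2 (new)  [load 13/35]
  13 → cabin 2  [load 26/35]
  11 → cabin 3 (new)  [load 11/35]
  10 → cabin 3  [load 21/35]
  10 → cabin 3  [load 31/35]
  9 → cabin 2  [load 35/35]
  8 → cabin 1  [load 35/35]
  5 → cabin 4 (new)  [load 5/35]
  4 → cabin 3  [load 35/35]
  4 → cabin 4  [load 9/35]
  4 → cabin 4  [load 13/35]
  4 → cabin 4  [load 17/35]
  4 → cabin 4  [load 21/35]
4 cabins opened.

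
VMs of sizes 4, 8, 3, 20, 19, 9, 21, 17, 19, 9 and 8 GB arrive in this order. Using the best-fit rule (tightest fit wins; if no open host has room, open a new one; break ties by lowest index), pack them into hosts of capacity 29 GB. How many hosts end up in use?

6

  4 → host 1 (new)  [load 4/29]
  8 → host 1  [load 12/29]
  3 → host 1  [load 15/29]
  20 → host 2 (new)  [load 20/29]
  19 → host 3 (new)  [load 19/29]
  9 → host 2  [load 29/29]
  21 → host 4 (new)  [load 21/29]
  17 → host 5 (new)  [load 17/29]
  19 → host 6 (new)  [load 19/29]
  9 → host 3  [load 28/29]
  8 → host 4  [load 29/29]
6 hosts opened.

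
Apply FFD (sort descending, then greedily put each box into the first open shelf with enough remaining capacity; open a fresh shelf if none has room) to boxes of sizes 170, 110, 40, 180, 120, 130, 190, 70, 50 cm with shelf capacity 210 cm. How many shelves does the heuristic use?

Sorted descending: 190, 180, 170, 130, 120, 110, 70, 50, 40.
  190 → shelf 1 (new)  [load 190/210]
  180 → shelf 2 (new)  [load 180/210]
  170 → shelf 3 (new)  [load 170/210]
  130 → shelf 4 (new)  [load 130/210]
  120 → shelf 5 (new)  [load 120/210]
  110 → shelf 6 (new)  [load 110/210]
  70 → shelf 4  [load 200/210]
  50 → shelf 5  [load 170/210]
  40 → shelf 3  [load 210/210]
6 shelves opened.

6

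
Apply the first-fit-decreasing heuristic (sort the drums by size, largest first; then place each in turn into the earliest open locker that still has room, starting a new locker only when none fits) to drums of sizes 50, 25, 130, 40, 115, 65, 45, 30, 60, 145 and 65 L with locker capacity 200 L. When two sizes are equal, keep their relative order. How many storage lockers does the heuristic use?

Sorted descending: 145, 130, 115, 65, 65, 60, 50, 45, 40, 30, 25.
  145 → locker 1 (new)  [load 145/200]
  130 → locker 2 (new)  [load 130/200]
  115 → locker 3 (new)  [load 115/200]
  65 → locker 2  [load 195/200]
  65 → locker 3  [load 180/200]
  60 → locker 4 (new)  [load 60/200]
  50 → locker 1  [load 195/200]
  45 → locker 4  [load 105/200]
  40 → locker 4  [load 145/200]
  30 → locker 4  [load 175/200]
  25 → locker 4  [load 200/200]
4 storage lockers opened.

4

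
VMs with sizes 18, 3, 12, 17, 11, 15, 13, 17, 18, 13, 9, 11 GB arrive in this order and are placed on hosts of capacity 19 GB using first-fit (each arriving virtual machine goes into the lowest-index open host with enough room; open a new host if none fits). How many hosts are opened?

  18 → host 1 (new)  [load 18/19]
  3 → host 2 (new)  [load 3/19]
  12 → host 2  [load 15/19]
  17 → host 3 (new)  [load 17/19]
  11 → host 4 (new)  [load 11/19]
  15 → host 5 (new)  [load 15/19]
  13 → host 6 (new)  [load 13/19]
  17 → host 7 (new)  [load 17/19]
  18 → host 8 (new)  [load 18/19]
  13 → host 9 (new)  [load 13/19]
  9 → host 10 (new)  [load 9/19]
  11 → host 11 (new)  [load 11/19]
11 hosts opened.

11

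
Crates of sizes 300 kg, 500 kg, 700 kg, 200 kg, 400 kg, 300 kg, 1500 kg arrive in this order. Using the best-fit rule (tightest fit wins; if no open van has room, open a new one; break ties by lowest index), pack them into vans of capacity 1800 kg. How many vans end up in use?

3

  300 → van 1 (new)  [load 300/1800]
  500 → van 1  [load 800/1800]
  700 → van 1  [load 1500/1800]
  200 → van 1  [load 1700/1800]
  400 → van 2 (new)  [load 400/1800]
  300 → van 2  [load 700/1800]
  1500 → van 3 (new)  [load 1500/1800]
3 vans opened.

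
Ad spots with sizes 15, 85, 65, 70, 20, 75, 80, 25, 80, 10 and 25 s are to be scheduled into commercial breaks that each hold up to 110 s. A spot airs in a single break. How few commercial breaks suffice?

6

Total = 85 + 80 + 80 + 75 + 70 + 65 + 25 + 25 + 20 + 15 + 10 = 550 s.
Lower bound: ⌈550/110⌉ = 5 commercial breaks.
Also, 6 ad spots each exceed 55 s, and no two of those can share a break, so at least 6 commercial breaks are needed.
A packing using 6 commercial breaks:
  break 1: 85 + 25 = 110
  break 2: 80 + 25 = 105
  break 3: 80 + 20 + 10 = 110
  break 4: 75 + 15 = 90
  break 5: 70 = 70
  break 6: 65 = 65
This matches the lower bound, so 6 is optimal.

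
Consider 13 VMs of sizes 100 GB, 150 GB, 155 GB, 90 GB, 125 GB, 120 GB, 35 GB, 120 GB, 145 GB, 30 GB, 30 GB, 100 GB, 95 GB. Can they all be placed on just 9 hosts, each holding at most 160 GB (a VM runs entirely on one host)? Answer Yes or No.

No

Total = 1295 GB; ⌈1295/160⌉ = 9.
10 VMs each exceed half the capacity and cannot share a host, forcing at least 10 hosts.
At least 10 hosts are required, but only 9 are allowed.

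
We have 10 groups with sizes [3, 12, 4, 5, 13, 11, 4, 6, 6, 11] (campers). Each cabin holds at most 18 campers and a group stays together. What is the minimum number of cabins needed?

Total = 13 + 12 + 11 + 11 + 6 + 6 + 5 + 4 + 4 + 3 = 75 campers.
Lower bound: ⌈75/18⌉ = 5 cabins.
A packing using 5 cabins:
  cabin 1: 13 + 5 = 18
  cabin 2: 12 + 6 = 18
  cabin 3: 11 + 6 = 17
  cabin 4: 11 + 4 + 3 = 18
  cabin 5: 4 = 4
This matches the lower bound, so 5 is optimal.

5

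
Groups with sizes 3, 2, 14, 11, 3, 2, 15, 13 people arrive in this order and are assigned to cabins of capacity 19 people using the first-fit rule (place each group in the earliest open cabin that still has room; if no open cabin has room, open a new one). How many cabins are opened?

  3 → cabin 1 (new)  [load 3/19]
  2 → cabin 1  [load 5/19]
  14 → cabin 1  [load 19/19]
  11 → cabin 2 (new)  [load 11/19]
  3 → cabin 2  [load 14/19]
  2 → cabin 2  [load 16/19]
  15 → cabin 3 (new)  [load 15/19]
  13 → cabin 4 (new)  [load 13/19]
4 cabins opened.

4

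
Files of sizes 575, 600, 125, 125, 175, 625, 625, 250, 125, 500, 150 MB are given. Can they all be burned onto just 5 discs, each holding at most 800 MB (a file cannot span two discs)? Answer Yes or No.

Total = 3875 MB; ⌈3875/800⌉ = 5.
The bound of 5 does not rule out 5, but exhaustive search shows no assignment into 5 discs of capacity 800 MB exists — the minimum is 6.

No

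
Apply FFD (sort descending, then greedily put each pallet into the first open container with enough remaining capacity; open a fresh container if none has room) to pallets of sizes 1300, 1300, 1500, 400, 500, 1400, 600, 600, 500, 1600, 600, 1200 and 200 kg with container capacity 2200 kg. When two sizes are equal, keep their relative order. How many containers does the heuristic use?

Sorted descending: 1600, 1500, 1400, 1300, 1300, 1200, 600, 600, 600, 500, 500, 400, 200.
  1600 → container 1 (new)  [load 1600/2200]
  1500 → container 2 (new)  [load 1500/2200]
  1400 → container 3 (new)  [load 1400/2200]
  1300 → container 4 (new)  [load 1300/2200]
  1300 → container 5 (new)  [load 1300/2200]
  1200 → container 6 (new)  [load 1200/2200]
  600 → container 1  [load 2200/2200]
  600 → container 2  [load 2100/2200]
  600 → container 3  [load 2000/2200]
  500 → container 4  [load 1800/2200]
  500 → container 5  [load 1800/2200]
  400 → container 4  [load 2200/2200]
  200 → container 3  [load 2200/2200]
6 containers opened.

6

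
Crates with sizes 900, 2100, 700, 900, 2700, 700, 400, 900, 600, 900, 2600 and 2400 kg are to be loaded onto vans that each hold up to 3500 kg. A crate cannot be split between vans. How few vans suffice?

Total = 2700 + 2600 + 2400 + 2100 + 900 + 900 + 900 + 900 + 700 + 700 + 600 + 400 = 15800 kg.
Lower bound: ⌈15800/3500⌉ = 5 vans.
A packing using 5 vans:
  van 1: 2700 + 700 = 3400
  van 2: 2600 + 900 = 3500
  van 3: 2400 + 900 = 3300
  van 4: 2100 + 900 + 400 = 3400
  van 5: 900 + 700 + 600 = 2200
This matches the lower bound, so 5 is optimal.

5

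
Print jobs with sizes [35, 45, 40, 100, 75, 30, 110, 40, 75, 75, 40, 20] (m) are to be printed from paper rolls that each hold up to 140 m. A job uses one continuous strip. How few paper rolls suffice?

6

Total = 110 + 100 + 75 + 75 + 75 + 45 + 40 + 40 + 40 + 35 + 30 + 20 = 685 m.
Lower bound: ⌈685/140⌉ = 5 paper rolls.
A packing using 6 paper rolls:
  roll 1: 110 + 30 = 140
  roll 2: 100 + 40 = 140
  roll 3: 75 + 45 + 20 = 140
  roll 4: 75 + 40 = 115
  roll 5: 75 + 40 = 115
  roll 6: 35 = 35
No arrangement into 5 paper rolls stays within capacity, so 6 is optimal.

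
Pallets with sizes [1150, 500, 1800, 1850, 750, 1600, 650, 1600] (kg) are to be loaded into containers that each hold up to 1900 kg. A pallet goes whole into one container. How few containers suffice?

Total = 1850 + 1800 + 1600 + 1600 + 1150 + 750 + 650 + 500 = 9900 kg.
Lower bound: ⌈9900/1900⌉ = 6 containers.
A packing using 6 containers:
  container 1: 1850 = 1850
  container 2: 1800 = 1800
  container 3: 1600 = 1600
  container 4: 1600 = 1600
  container 5: 1150 + 750 = 1900
  container 6: 650 + 500 = 1150
This matches the lower bound, so 6 is optimal.

6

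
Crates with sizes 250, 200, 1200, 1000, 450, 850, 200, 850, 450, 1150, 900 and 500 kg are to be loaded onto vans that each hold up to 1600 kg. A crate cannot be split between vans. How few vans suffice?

Total = 1200 + 1150 + 1000 + 900 + 850 + 850 + 500 + 450 + 450 + 250 + 200 + 200 = 8000 kg.
Lower bound: ⌈8000/1600⌉ = 5 vans.
Also, 6 crates each exceed 800 kg, and no two of those can share a van, so at least 6 vans are needed.
A packing using 6 vans:
  van 1: 1200 + 250 = 1450
  van 2: 1150 + 450 = 1600
  van 3: 1000 + 500 = 1500
  van 4: 900 + 450 + 200 = 1550
  van 5: 850 + 200 = 1050
  van 6: 850 = 850
This matches the lower bound, so 6 is optimal.

6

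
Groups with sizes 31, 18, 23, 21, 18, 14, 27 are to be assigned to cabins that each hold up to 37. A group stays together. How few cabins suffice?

5

Total = 31 + 27 + 23 + 21 + 18 + 18 + 14 = 152.
Lower bound: ⌈152/37⌉ = 5 cabins.
A packing using 5 cabins:
  cabin 1: 31 = 31
  cabin 2: 27 = 27
  cabin 3: 23 + 14 = 37
  cabin 4: 21 = 21
  cabin 5: 18 + 18 = 36
This matches the lower bound, so 5 is optimal.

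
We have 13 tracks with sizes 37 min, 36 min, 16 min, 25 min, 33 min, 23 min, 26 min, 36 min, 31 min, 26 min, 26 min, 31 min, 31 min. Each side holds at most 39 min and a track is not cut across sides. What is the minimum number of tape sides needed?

Total = 37 + 36 + 36 + 33 + 31 + 31 + 31 + 26 + 26 + 26 + 25 + 23 + 16 = 377 min.
Lower bound: ⌈377/39⌉ = 10 tape sides.
Also, 12 tracks each exceed 39/2 min, and no two of those can share a side, so at least 12 tape sides are needed.
A packing using 12 tape sides:
  side 1: 37 = 37
  side 2: 36 = 36
  side 3: 36 = 36
  side 4: 33 = 33
  side 5: 31 = 31
  side 6: 31 = 31
  side 7: 31 = 31
  side 8: 26 = 26
  side 9: 26 = 26
  side 10: 26 = 26
  side 11: 25 = 25
  side 12: 23 + 16 = 39
This matches the lower bound, so 12 is optimal.

12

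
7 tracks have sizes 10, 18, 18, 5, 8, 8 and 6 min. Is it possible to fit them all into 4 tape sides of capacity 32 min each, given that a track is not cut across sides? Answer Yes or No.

A valid assignment using 3 tape sides:
  side 1: 18 + 10 = 28
  side 2: 18 + 8 + 6 = 32
  side 3: 8 + 5 = 13
That uses only 3 ≤ 4, so 4 tape sides are enough.

Yes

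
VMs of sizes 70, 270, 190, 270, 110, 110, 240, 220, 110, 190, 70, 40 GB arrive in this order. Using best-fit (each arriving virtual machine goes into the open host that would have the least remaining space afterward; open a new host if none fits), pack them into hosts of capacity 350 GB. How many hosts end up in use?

  70 → host 1 (new)  [load 70/350]
  270 → host 1  [load 340/350]
  190 → host 2 (new)  [load 190/350]
  270 → host 3 (new)  [load 270/350]
  110 → host 2  [load 300/350]
  110 → host 4 (new)  [load 110/350]
  240 → host 4  [load 350/350]
  220 → host 5 (new)  [load 220/350]
  110 → host 5  [load 330/350]
  190 → host 6 (new)  [load 190/350]
  70 → host 3  [load 340/350]
  40 → host 2  [load 340/350]
6 hosts opened.

6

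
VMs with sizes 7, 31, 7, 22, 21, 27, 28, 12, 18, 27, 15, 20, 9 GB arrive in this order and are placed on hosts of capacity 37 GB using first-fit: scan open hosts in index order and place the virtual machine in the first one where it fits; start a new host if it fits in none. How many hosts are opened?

8

  7 → host 1 (new)  [load 7/37]
  31 → host 2 (new)  [load 31/37]
  7 → host 1  [load 14/37]
  22 → host 1  [load 36/37]
  21 → host 3 (new)  [load 21/37]
  27 → host 4 (new)  [load 27/37]
  28 → host 5 (new)  [load 28/37]
  12 → host 3  [load 33/37]
  18 → host 6 (new)  [load 18/37]
  27 → host 7 (new)  [load 27/37]
  15 → host 6  [load 33/37]
  20 → host 8 (new)  [load 20/37]
  9 → host 4  [load 36/37]
8 hosts opened.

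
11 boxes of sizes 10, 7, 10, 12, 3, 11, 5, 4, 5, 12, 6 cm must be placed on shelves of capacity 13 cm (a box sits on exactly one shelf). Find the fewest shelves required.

8

Total = 12 + 12 + 11 + 10 + 10 + 7 + 6 + 5 + 5 + 4 + 3 = 85 cm.
Lower bound: ⌈85/13⌉ = 7 shelves.
A packing using 8 shelves:
  shelf 1: 12 = 12
  shelf 2: 12 = 12
  shelf 3: 11 = 11
  shelf 4: 10 + 3 = 13
  shelf 5: 10 = 10
  shelf 6: 7 + 6 = 13
  shelf 7: 5 + 5 = 10
  shelf 8: 4 = 4
No arrangement into 7 shelves stays within capacity, so 8 is optimal.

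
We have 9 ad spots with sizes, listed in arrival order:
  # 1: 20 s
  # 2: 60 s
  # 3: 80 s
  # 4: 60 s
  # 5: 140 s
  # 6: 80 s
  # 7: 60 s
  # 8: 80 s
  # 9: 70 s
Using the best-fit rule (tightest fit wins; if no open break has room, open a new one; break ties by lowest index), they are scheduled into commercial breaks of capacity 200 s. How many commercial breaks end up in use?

  20 → break 1 (new)  [load 20/200]
  60 → break 1  [load 80/200]
  80 → break 1  [load 160/200]
  60 → break 2 (new)  [load 60/200]
  140 → break 2  [load 200/200]
  80 → break 3 (new)  [load 80/200]
  60 → break 3  [load 140/200]
  80 → break 4 (new)  [load 80/200]
  70 → break 4  [load 150/200]
4 commercial breaks opened.

4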